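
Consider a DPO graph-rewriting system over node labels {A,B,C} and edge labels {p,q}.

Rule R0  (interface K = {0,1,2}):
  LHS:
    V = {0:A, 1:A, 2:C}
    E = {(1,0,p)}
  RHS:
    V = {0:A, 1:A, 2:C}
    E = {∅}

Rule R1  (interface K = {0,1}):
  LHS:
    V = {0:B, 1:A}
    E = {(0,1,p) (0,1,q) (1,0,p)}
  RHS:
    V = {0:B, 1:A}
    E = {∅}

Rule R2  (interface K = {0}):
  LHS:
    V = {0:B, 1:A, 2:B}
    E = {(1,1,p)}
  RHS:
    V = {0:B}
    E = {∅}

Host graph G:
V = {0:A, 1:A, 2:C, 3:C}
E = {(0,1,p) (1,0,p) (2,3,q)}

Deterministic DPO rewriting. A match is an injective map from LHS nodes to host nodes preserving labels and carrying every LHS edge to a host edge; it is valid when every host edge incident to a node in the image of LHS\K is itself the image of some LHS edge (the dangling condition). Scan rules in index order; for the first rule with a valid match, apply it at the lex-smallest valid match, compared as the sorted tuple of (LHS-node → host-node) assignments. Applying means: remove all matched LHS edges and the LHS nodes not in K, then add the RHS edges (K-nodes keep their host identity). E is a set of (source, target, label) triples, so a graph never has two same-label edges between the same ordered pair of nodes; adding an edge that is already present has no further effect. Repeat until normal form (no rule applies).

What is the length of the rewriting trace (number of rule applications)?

Answer: 2

Steps:
initial: |V|=4 |E|=3  E = 0-p->1 1-p->0 2-q->3
step 1: apply R0 at {0↦0, 1↦1, 2↦2}  → |V|=4 |E|=2  E = 0-p->1 2-q->3
step 2: apply R0 at {0↦1, 1↦0, 2↦2}  → |V|=4 |E|=1  E = 2-q->3
halt: no rule applies after step 2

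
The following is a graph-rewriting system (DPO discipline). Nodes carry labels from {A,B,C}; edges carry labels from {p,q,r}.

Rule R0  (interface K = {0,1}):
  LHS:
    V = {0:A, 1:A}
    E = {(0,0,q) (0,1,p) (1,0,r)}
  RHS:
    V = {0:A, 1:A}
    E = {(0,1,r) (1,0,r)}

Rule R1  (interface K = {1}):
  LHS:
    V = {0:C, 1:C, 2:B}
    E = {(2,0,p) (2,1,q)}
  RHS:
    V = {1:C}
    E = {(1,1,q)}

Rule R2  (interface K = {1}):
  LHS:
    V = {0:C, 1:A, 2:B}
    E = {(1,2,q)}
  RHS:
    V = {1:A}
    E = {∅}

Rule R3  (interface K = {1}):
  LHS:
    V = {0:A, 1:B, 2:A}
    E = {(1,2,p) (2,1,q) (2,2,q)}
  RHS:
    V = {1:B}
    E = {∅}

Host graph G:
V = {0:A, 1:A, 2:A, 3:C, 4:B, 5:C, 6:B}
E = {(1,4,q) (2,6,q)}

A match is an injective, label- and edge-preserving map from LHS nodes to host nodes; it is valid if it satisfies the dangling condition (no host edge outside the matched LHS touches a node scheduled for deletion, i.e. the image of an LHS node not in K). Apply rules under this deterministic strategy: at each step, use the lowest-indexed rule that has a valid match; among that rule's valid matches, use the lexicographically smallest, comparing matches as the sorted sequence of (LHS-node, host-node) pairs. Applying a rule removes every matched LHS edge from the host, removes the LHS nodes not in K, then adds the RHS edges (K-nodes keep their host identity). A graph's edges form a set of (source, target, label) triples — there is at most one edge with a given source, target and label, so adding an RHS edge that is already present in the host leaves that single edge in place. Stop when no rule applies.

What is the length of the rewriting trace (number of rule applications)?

[0] host  ⇒  7 nodes, 2 edges  {1-q->4 2-q->6}
[1] R2 @ {0↦3, 1↦1, 2↦4}  ⇒  5 nodes, 1 edges  {2-q->6}
[2] R2 @ {0↦5, 1↦2, 2↦6}  ⇒  3 nodes, 0 edges  {∅}
normal form: no rule applies after step 2

Answer: 2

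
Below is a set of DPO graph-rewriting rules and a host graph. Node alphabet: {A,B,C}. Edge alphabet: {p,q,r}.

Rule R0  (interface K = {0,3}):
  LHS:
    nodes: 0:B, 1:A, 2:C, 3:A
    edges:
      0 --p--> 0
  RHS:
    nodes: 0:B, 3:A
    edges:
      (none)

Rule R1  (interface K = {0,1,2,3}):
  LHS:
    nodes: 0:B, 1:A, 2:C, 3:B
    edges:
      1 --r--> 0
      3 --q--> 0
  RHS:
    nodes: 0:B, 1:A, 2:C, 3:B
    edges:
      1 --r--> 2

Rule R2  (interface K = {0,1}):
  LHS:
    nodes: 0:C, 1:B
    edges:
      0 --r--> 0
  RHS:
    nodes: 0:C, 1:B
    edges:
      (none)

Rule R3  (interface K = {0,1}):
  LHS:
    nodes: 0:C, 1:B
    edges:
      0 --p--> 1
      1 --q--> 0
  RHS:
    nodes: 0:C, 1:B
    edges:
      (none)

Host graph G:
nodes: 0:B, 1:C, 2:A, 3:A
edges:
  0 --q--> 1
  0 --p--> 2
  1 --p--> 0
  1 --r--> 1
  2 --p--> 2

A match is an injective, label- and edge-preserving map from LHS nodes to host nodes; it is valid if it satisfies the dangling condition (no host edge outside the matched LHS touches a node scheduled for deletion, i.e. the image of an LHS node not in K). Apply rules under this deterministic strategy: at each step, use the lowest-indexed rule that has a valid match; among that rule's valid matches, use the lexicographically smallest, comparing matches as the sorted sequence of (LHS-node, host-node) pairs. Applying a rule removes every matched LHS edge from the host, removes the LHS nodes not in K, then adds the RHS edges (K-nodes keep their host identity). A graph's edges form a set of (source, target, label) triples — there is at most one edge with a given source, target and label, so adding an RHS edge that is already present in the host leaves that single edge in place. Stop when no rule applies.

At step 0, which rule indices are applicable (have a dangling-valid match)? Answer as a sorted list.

Answer: [R2,R3]

Derivation:
R0: no valid match — LHS pattern not found
R1: no valid match — LHS pattern not found
R2: 1 valid match — {0↦1, 1↦0}
R3: 1 valid match — {0↦1, 1↦0}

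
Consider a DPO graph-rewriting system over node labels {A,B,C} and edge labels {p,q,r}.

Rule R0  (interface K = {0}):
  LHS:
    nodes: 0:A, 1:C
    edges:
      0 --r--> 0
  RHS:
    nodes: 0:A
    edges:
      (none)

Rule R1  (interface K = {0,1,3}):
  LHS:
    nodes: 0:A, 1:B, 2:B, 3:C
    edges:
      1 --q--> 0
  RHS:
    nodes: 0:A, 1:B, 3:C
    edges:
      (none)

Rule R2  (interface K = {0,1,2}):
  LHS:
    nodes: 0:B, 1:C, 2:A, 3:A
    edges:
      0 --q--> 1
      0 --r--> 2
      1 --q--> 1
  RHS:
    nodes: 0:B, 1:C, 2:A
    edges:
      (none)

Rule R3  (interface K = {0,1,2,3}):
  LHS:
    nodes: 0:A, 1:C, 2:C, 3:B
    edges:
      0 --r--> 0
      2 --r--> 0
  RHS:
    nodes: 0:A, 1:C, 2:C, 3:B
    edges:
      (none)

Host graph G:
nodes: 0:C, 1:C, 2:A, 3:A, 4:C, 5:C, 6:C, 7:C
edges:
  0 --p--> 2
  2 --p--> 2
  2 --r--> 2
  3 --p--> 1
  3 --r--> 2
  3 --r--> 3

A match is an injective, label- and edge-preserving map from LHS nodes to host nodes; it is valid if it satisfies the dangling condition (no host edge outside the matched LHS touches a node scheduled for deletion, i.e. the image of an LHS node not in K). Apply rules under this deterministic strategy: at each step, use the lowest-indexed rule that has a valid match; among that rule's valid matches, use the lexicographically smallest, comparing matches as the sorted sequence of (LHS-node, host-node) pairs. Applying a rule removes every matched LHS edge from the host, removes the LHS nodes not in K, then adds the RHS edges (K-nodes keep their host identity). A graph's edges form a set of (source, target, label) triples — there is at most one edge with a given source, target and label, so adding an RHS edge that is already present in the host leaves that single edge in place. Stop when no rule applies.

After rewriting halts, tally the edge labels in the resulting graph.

Answer: p:3 r:1

Steps:
[0] host  ⇒  8 nodes, 6 edges  {0-p->2 2-p->2 2-r->2 3-p->1 3-r->2 3-r->3}
[1] R0 @ {0↦2, 1↦4}  ⇒  7 nodes, 5 edges  {0-p->2 2-p->2 3-p->1 3-r->2 3-r->3}
[2] R0 @ {0↦3, 1↦5}  ⇒  6 nodes, 4 edges  {0-p->2 2-p->2 3-p->1 3-r->2}
normal form: no rule applies after step 2
NF edges: [(0, 2, 'p'), (2, 2, 'p'), (3, 1, 'p'), (3, 2, 'r')]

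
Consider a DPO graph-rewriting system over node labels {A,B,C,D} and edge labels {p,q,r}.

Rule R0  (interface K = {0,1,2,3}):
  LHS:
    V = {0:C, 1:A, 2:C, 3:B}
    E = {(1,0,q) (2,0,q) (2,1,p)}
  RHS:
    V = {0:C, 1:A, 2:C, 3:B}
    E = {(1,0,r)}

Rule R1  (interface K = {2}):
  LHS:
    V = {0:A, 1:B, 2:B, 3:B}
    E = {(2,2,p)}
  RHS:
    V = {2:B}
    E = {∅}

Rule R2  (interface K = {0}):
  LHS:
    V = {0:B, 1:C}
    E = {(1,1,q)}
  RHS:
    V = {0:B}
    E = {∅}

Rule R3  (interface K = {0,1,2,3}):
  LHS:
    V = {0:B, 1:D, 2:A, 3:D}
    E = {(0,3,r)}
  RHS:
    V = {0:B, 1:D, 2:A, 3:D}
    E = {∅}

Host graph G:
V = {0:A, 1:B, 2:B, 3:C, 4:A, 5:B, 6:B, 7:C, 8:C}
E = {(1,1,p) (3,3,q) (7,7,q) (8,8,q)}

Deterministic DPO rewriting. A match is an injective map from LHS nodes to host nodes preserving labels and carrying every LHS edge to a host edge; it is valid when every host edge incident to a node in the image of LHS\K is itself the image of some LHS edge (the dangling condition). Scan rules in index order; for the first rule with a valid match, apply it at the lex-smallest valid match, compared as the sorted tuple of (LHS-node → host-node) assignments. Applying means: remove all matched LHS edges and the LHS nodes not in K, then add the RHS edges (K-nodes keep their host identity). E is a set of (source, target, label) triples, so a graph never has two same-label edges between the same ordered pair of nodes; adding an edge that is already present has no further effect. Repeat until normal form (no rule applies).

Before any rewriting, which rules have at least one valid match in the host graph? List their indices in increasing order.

R0: no valid match — LHS pattern not found
R1: 12 valid matches — {0↦0, 1↦2, 2↦1, 3↦5}, {0↦0, 1↦2, 2↦1, 3↦6}, {0↦0, 1↦5, 2↦1, 3↦2} (+9 more)
R2: 12 valid matches — {0↦1, 1↦3}, {0↦1, 1↦7}, {0↦1, 1↦8} (+9 more)
R3: no valid match — LHS pattern not found

Answer: [R1,R2]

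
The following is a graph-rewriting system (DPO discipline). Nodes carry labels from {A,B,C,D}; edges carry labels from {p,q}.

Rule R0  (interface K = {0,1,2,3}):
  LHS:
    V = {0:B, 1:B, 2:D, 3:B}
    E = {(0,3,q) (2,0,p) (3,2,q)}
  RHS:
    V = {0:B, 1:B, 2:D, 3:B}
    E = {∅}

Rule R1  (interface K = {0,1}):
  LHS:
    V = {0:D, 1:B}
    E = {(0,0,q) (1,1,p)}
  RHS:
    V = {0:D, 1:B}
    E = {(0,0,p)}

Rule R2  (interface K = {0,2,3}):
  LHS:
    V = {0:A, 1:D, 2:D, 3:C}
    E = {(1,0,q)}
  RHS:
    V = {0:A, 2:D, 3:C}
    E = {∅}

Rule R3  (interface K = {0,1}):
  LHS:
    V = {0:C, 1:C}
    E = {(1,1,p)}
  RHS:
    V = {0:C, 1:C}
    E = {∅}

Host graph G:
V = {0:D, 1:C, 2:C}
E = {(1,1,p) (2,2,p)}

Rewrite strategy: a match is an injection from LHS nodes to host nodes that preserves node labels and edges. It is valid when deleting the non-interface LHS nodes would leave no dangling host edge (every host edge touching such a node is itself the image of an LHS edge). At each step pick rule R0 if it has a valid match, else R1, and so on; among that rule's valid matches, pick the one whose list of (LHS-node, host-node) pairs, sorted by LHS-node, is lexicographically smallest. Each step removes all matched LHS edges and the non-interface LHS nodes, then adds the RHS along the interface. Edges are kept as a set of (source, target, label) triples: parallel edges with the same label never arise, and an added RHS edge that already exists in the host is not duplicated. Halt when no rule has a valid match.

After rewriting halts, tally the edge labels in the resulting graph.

[0] host  ⇒  3 nodes, 2 edges  {1-p->1 2-p->2}
[1] R3 @ {0↦1, 1↦2}  ⇒  3 nodes, 1 edges  {1-p->1}
[2] R3 @ {0↦2, 1↦1}  ⇒  3 nodes, 0 edges  {∅}
final graph: no rule applies after step 2
NF edges: []

Answer: (no edges)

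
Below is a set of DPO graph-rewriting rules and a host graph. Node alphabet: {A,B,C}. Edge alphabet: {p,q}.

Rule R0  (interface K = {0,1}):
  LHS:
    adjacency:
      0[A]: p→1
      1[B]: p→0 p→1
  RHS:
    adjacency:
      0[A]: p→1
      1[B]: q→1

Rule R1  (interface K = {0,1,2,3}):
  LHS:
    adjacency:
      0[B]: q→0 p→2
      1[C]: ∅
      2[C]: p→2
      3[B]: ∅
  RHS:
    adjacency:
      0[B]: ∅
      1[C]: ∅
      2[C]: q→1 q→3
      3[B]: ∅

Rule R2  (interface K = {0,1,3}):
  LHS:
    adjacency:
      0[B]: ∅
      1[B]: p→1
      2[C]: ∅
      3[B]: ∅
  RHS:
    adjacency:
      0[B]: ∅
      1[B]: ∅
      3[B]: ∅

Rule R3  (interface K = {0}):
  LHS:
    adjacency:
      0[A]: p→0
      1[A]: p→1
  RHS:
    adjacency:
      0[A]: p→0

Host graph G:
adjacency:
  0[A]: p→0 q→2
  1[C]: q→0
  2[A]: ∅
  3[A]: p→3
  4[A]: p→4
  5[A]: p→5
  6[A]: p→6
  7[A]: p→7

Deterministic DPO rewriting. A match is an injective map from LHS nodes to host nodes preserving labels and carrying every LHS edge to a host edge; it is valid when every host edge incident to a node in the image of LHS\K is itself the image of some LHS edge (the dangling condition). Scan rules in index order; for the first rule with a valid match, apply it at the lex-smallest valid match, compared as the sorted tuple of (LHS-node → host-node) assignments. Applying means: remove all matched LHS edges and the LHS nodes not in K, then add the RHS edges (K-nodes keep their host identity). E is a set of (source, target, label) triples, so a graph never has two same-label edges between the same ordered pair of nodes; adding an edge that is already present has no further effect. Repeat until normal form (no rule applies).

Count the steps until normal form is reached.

[0] host  ⇒  8 nodes, 8 edges  {0-p->0 0-q->2 1-q->0 3-p->3 4-p->4 5-p->5 6-p->6 7-p->7}
[1] R3 @ {0↦0, 1↦3}  ⇒  7 nodes, 7 edges  {0-p->0 0-q->2 1-q->0 4-p->4 5-p->5 6-p->6 7-p->7}
[2] R3 @ {0↦0, 1↦4}  ⇒  6 nodes, 6 edges  {0-p->0 0-q->2 1-q->0 5-p->5 6-p->6 7-p->7}
[3] R3 @ {0↦0, 1↦5}  ⇒  5 nodes, 5 edges  {0-p->0 0-q->2 1-q->0 6-p->6 7-p->7}
[4] R3 @ {0↦0, 1↦6}  ⇒  4 nodes, 4 edges  {0-p->0 0-q->2 1-q->0 7-p->7}
[5] R3 @ {0↦0, 1↦7}  ⇒  3 nodes, 3 edges  {0-p->0 0-q->2 1-q->0}
final graph: no rule applies after step 5

Answer: 5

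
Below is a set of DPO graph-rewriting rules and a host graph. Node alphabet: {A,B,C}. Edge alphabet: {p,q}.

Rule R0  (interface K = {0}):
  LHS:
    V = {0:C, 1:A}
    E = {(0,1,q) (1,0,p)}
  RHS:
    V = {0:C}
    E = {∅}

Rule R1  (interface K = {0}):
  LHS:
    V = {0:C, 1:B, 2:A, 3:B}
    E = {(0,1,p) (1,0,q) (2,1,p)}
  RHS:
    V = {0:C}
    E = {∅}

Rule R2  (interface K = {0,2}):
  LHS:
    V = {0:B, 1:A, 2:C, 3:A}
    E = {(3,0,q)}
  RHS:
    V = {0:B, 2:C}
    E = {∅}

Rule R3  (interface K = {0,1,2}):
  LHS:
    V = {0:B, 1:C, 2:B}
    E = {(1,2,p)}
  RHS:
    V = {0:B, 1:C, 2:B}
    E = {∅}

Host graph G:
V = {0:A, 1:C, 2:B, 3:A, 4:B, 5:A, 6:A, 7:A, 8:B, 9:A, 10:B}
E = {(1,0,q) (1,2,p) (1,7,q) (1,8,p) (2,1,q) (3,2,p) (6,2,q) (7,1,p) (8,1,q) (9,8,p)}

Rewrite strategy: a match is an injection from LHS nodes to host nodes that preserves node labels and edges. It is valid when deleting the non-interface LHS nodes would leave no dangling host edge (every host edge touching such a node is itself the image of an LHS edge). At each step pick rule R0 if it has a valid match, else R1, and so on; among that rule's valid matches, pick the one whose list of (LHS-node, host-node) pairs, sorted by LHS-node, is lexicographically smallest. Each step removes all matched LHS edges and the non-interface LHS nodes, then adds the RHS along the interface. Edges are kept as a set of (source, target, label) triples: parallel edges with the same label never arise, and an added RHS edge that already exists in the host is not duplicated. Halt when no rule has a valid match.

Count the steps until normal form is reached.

Answer: 4

Rewrite trace:
start.  V:11 E:10  edges: 1-q->0 1-p->2 1-q->7 1-p->8 2-q->1 3-p->2 6-q->2 7-p->1 8-q->1 9-p->8
1. fire R0 via {0↦1, 1↦7}  →  V:10 E:8  edges: 1-q->0 1-p->2 1-p->8 2-q->1 3-p->2 6-q->2 8-q->1 9-p->8
2. fire R1 via {0↦1, 1↦8, 2↦9, 3↦4}  →  V:7 E:5  edges: 1-q->0 1-p->2 2-q->1 3-p->2 6-q->2
3. fire R2 via {0↦2, 1↦5, 2↦1, 3↦6}  →  V:5 E:4  edges: 1-q->0 1-p->2 2-q->1 3-p->2
4. fire R1 via {0↦1, 1↦2, 2↦3, 3↦10}  →  V:2 E:1  edges: 1-q->0
halt: no rule applies after step 4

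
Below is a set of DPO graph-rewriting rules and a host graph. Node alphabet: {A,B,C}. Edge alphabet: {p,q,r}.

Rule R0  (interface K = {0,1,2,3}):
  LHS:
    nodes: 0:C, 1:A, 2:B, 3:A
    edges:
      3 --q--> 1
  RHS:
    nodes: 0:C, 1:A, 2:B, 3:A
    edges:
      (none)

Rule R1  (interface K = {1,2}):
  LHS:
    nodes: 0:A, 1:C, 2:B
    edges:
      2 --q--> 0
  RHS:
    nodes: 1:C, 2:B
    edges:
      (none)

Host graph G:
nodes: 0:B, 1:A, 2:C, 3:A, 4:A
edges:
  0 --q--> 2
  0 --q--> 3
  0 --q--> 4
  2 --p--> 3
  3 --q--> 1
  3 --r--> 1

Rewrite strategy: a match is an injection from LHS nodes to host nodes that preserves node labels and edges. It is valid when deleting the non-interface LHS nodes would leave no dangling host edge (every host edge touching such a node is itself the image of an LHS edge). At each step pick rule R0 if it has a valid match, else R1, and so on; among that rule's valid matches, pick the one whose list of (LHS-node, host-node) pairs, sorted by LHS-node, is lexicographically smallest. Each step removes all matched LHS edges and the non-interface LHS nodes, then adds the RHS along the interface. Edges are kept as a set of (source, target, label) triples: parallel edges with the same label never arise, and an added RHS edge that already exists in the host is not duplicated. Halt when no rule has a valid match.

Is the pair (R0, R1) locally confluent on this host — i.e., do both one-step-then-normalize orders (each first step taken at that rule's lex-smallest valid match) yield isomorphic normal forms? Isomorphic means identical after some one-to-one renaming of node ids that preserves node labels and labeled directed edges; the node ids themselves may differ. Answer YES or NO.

branch R0-first: apply at {0↦2, 1↦1, 2↦0, 3↦3} → |E|=5, then 1 more step(s) → NF |V|=4 |E|=4 V={0:B, 1:A, 2:C, 3:A} E=0-q->2 0-q->3 2-p->3 3-r->1
branch R1-first: apply at {0↦4, 1↦2, 2↦0} → |E|=5, then 1 more step(s) → NF |V|=4 |E|=4 V={0:B, 1:A, 2:C, 3:A} E=0-q->2 0-q->3 2-p->3 3-r->1
graphs isomorphic (equal up to label-preserving node renaming)

Answer: YES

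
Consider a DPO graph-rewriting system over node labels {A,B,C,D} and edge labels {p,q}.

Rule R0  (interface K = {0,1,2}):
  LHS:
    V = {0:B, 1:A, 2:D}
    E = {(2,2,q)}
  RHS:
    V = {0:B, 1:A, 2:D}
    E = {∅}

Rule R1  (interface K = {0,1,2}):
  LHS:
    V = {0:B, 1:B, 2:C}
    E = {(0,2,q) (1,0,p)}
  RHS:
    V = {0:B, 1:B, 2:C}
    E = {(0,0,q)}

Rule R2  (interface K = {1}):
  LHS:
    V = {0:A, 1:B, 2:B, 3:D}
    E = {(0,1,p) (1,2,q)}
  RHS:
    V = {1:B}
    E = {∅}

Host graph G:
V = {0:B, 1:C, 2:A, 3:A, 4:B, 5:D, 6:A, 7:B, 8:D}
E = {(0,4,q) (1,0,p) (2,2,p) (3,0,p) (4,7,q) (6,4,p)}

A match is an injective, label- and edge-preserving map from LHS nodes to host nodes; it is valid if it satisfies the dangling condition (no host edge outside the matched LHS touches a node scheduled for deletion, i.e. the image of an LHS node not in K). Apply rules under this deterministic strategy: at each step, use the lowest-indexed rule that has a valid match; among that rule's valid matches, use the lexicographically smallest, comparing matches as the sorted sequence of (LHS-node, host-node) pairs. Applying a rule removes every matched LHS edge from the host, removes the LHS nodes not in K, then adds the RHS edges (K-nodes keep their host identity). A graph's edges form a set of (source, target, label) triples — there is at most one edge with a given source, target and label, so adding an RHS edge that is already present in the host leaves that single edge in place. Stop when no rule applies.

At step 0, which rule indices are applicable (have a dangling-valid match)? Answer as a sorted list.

R0: no valid match — LHS pattern not found
R1: no valid match — LHS pattern not found
R2: 2 valid matches — {0↦6, 1↦4, 2↦7, 3↦5}, {0↦6, 1↦4, 2↦7, 3↦8}

Answer: [R2]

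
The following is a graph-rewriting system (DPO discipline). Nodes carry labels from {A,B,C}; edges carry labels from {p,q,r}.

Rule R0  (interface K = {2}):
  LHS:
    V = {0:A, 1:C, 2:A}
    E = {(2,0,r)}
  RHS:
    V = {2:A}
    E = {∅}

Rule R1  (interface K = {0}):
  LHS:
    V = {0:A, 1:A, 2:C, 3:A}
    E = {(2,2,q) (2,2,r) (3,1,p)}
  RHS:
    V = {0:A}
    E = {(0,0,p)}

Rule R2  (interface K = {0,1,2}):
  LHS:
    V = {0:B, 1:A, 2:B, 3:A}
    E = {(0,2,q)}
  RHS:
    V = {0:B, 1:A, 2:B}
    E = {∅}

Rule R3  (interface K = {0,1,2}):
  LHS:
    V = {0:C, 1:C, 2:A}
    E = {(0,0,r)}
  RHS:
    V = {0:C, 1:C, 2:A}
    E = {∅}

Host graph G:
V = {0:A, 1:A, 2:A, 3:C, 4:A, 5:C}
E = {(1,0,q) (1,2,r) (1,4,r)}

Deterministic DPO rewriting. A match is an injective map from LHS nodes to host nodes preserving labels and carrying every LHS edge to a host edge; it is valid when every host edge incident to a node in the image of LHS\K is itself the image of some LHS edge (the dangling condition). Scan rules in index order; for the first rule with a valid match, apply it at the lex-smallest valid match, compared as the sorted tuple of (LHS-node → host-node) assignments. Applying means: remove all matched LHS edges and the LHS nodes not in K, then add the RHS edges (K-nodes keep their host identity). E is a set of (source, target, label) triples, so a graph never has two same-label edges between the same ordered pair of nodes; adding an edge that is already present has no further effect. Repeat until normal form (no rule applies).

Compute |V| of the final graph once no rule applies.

Answer: 2

Steps:
[0] host  ⇒  6 nodes, 3 edges  {1-q->0 1-r->2 1-r->4}
[1] R0 @ {0↦2, 1↦3, 2↦1}  ⇒  4 nodes, 2 edges  {1-q->0 1-r->4}
[2] R0 @ {0↦4, 1↦5, 2↦1}  ⇒  2 nodes, 1 edges  {1-q->0}
final graph: no rule applies after step 2
NF nodes: {0:A, 1:A}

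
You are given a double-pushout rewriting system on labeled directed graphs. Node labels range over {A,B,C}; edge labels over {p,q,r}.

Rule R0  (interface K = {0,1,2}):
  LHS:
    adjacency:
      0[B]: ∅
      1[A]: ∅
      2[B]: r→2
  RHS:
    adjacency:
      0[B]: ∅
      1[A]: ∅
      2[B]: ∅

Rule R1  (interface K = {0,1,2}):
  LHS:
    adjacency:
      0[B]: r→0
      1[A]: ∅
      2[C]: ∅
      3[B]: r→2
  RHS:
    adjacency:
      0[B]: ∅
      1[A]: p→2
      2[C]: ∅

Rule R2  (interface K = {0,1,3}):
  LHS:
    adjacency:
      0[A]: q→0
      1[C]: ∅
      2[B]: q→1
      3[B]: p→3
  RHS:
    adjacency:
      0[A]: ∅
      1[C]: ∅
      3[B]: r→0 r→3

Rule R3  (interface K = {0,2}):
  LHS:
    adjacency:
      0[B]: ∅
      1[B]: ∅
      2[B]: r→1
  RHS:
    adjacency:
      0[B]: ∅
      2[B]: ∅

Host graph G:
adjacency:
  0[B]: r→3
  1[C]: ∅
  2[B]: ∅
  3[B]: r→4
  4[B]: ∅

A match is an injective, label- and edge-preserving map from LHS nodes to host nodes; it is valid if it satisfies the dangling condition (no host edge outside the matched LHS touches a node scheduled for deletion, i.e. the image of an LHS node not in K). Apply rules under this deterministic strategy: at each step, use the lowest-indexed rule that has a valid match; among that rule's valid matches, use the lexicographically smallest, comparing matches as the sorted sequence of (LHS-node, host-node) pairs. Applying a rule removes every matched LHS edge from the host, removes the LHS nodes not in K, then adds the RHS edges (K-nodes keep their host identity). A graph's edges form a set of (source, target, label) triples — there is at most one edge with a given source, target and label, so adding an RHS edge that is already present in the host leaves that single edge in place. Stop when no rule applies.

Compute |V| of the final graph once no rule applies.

start.  V:5 E:2  edges: 0-r->3 3-r->4
1. fire R3 via {0↦0, 1↦4, 2↦3}  →  V:4 E:1  edges: 0-r->3
2. fire R3 via {0↦2, 1↦3, 2↦0}  →  V:3 E:0  edges: ∅
final graph: no rule applies after step 2
NF nodes: {0:B, 1:C, 2:B}

Answer: 3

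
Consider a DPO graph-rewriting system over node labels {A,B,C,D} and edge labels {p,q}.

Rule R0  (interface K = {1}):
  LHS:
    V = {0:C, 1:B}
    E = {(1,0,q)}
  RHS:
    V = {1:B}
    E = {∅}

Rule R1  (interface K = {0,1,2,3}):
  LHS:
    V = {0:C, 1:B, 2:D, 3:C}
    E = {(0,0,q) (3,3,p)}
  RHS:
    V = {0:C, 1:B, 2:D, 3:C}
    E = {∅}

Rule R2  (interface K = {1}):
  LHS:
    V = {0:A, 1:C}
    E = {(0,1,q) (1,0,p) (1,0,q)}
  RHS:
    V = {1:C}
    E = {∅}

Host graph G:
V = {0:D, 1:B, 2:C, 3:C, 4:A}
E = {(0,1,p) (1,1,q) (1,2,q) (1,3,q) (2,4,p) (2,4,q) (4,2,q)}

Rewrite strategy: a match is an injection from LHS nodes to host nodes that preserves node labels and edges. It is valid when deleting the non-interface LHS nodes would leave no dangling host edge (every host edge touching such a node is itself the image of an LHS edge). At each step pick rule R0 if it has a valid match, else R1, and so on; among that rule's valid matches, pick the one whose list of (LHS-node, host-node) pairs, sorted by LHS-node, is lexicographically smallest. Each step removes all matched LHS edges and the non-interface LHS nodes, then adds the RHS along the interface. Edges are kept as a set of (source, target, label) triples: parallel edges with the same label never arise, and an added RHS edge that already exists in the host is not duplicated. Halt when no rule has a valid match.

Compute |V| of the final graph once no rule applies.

start.  V:5 E:7  edges: 0-p->1 1-q->1 1-q->2 1-q->3 2-p->4 2-q->4 4-q->2
1. fire R0 via {0↦3, 1↦1}  →  V:4 E:6  edges: 0-p->1 1-q->1 1-q->2 2-p->4 2-q->4 4-q->2
2. fire R2 via {0↦4, 1↦2}  →  V:3 E:3  edges: 0-p->1 1-q->1 1-q->2
3. fire R0 via {0↦2, 1↦1}  →  V:2 E:2  edges: 0-p->1 1-q->1
normal form: no rule applies after step 3
NF nodes: {0:D, 1:B}

Answer: 2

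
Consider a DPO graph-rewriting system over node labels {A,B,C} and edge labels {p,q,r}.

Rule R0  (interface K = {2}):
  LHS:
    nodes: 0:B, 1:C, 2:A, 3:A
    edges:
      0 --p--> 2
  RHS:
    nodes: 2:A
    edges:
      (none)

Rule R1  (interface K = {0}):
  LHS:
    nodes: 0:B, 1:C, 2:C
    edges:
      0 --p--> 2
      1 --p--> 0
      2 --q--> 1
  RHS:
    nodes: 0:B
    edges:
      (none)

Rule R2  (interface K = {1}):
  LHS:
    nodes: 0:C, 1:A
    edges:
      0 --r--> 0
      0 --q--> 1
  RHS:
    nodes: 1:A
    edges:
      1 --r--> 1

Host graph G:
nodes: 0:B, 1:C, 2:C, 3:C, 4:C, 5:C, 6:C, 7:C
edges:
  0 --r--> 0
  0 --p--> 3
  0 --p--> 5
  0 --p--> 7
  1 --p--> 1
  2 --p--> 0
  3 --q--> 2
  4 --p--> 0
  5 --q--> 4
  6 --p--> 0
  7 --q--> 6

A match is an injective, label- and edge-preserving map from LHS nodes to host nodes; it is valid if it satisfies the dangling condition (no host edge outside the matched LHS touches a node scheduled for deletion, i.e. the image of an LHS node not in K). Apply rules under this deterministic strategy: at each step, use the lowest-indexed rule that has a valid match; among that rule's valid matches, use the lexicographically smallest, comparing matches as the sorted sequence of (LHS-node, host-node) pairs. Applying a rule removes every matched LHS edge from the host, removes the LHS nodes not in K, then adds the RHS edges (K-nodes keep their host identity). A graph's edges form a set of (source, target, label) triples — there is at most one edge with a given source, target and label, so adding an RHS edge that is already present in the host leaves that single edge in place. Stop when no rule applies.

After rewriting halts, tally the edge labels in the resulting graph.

[0] host  ⇒  8 nodes, 11 edges  {0-r->0 0-p->3 0-p->5 0-p->7 1-p->1 2-p->0 3-q->2 4-p->0 5-q->4 6-p->0 7-q->6}
[1] R1 @ {0↦0, 1↦2, 2↦3}  ⇒  6 nodes, 8 edges  {0-r->0 0-p->5 0-p->7 1-p->1 4-p->0 5-q->4 6-p->0 7-q->6}
[2] R1 @ {0↦0, 1↦4, 2↦5}  ⇒  4 nodes, 5 edges  {0-r->0 0-p->7 1-p->1 6-p->0 7-q->6}
[3] R1 @ {0↦0, 1↦6, 2↦7}  ⇒  2 nodes, 2 edges  {0-r->0 1-p->1}
normal form: no rule applies after step 3
NF edges: [(0, 0, 'r'), (1, 1, 'p')]

Answer: p:1 r:1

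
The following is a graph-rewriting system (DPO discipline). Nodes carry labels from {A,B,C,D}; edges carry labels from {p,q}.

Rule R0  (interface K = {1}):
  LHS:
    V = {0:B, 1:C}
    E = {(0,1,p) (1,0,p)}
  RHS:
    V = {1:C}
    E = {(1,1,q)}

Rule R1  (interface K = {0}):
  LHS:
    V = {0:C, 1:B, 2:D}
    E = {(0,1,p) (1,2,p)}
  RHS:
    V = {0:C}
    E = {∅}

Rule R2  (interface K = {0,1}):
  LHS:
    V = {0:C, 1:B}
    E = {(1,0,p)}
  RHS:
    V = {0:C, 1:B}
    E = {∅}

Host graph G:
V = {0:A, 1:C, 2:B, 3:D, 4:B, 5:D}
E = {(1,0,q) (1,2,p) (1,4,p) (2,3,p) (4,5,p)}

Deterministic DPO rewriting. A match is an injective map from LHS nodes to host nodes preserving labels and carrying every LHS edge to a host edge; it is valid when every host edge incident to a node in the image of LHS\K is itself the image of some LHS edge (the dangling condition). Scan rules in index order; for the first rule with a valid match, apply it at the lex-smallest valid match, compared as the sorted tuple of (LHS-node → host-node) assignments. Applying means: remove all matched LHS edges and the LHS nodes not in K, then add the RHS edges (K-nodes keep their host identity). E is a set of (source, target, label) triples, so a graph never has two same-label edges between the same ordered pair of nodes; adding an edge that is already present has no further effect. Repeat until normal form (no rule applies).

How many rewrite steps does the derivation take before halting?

Answer: 2

Steps:
initial: |V|=6 |E|=5  E = 1-q->0 1-p->2 1-p->4 2-p->3 4-p->5
step 1: apply R1 at {0↦1, 1↦2, 2↦3}  → |V|=4 |E|=3  E = 1-q->0 1-p->4 4-p->5
step 2: apply R1 at {0↦1, 1↦4, 2↦5}  → |V|=2 |E|=1  E = 1-q->0
final graph: no rule applies after step 2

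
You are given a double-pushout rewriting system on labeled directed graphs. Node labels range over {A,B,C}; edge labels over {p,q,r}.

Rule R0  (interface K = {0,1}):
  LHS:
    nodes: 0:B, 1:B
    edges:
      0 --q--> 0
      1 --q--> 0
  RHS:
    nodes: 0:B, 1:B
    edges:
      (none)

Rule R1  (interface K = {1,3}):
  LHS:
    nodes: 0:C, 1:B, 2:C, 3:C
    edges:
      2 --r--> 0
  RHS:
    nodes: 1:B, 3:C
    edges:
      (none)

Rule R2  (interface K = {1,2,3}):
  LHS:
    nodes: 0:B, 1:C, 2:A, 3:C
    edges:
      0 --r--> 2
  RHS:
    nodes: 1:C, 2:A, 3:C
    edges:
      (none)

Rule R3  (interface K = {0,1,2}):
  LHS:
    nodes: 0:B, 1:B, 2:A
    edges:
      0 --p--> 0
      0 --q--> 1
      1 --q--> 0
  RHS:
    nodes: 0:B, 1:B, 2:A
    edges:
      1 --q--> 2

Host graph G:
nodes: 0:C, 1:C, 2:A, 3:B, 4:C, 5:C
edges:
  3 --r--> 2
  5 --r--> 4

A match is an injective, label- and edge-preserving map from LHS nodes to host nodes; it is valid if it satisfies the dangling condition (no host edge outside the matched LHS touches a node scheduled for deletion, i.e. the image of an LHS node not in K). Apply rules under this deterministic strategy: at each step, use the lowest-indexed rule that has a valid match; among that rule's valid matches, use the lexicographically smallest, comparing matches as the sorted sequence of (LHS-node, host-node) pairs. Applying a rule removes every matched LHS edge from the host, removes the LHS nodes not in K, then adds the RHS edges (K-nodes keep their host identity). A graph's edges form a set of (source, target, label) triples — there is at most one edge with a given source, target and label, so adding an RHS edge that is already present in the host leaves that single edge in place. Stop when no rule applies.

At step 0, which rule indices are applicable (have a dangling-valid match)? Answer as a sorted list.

R0: no valid match — LHS pattern not found
R1: 2 valid matches — {0↦4, 1↦3, 2↦5, 3↦0}, {0↦4, 1↦3, 2↦5, 3↦1}
R2: 12 valid matches — {0↦3, 1↦0, 2↦2, 3↦1}, {0↦3, 1↦0, 2↦2, 3↦4}, {0↦3, 1↦0, 2↦2, 3↦5} (+9 more)
R3: no valid match — LHS pattern not found

Answer: [R1,R2]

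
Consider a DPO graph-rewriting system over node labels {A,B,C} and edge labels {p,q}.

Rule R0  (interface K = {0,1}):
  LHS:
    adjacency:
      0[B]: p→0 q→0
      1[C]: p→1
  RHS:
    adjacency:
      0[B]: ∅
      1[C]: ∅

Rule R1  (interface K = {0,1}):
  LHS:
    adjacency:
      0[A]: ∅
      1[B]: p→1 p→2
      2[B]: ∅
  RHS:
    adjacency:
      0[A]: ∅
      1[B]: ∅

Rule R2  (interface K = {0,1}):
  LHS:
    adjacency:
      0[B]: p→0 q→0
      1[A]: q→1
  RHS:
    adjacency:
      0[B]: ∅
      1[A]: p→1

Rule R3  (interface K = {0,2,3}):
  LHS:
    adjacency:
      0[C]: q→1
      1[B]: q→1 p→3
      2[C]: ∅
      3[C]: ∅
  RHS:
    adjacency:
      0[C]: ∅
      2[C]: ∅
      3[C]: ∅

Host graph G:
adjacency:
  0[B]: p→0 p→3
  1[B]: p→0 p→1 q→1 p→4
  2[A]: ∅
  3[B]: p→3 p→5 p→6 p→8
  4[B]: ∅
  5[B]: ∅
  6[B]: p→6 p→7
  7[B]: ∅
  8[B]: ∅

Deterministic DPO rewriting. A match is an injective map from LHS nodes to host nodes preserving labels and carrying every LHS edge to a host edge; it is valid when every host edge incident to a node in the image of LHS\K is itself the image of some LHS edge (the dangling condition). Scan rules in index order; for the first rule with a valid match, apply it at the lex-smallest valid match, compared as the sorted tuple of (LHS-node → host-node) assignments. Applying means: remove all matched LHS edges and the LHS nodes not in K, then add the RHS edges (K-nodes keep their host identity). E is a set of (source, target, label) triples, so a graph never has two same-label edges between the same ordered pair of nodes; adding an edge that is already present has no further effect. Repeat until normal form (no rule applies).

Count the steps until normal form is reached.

start.  V:9 E:12  edges: 0-p->0 0-p->3 1-p->0 1-p->1 1-q->1 1-p->4 3-p->3 3-p->5 3-p->6 3-p->8 6-p->6 6-p->7
1. fire R1 via {0↦2, 1↦1, 2↦4}  →  V:8 E:10  edges: 0-p->0 0-p->3 1-p->0 1-q->1 3-p->3 3-p->5 3-p->6 3-p->8 6-p->6 6-p->7
2. fire R1 via {0↦2, 1↦3, 2↦5}  →  V:7 E:8  edges: 0-p->0 0-p->3 1-p->0 1-q->1 3-p->6 3-p->8 6-p->6 6-p->7
3. fire R1 via {0↦2, 1↦6, 2↦7}  →  V:6 E:6  edges: 0-p->0 0-p->3 1-p->0 1-q->1 3-p->6 3-p->8
normal form: no rule applies after step 3

Answer: 3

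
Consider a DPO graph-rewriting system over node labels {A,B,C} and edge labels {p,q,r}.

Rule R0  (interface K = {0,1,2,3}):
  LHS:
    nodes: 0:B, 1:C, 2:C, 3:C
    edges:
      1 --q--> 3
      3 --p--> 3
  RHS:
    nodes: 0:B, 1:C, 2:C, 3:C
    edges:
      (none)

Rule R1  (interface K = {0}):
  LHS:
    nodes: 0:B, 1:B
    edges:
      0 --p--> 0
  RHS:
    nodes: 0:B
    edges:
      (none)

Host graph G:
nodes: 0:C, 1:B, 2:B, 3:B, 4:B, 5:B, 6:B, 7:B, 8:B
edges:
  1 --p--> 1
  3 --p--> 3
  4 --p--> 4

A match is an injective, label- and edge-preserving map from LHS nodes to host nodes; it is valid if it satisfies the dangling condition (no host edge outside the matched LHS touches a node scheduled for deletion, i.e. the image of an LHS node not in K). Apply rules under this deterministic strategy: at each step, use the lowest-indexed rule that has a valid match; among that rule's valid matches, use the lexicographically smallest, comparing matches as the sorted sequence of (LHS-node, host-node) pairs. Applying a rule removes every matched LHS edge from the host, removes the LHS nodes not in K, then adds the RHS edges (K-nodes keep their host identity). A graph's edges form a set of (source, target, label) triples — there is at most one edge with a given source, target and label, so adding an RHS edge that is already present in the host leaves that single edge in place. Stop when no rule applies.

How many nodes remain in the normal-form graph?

initial: |V|=9 |E|=3  E = 1-p->1 3-p->3 4-p->4
step 1: apply R1 at {0↦1, 1↦2}  → |V|=8 |E|=2  E = 3-p->3 4-p->4
step 2: apply R1 at {0↦3, 1↦1}  → |V|=7 |E|=1  E = 4-p->4
step 3: apply R1 at {0↦4, 1↦3}  → |V|=6 |E|=0  E = ∅
final graph: no rule applies after step 3
NF nodes: {0:C, 4:B, 5:B, 6:B, 7:B, 8:B}

Answer: 6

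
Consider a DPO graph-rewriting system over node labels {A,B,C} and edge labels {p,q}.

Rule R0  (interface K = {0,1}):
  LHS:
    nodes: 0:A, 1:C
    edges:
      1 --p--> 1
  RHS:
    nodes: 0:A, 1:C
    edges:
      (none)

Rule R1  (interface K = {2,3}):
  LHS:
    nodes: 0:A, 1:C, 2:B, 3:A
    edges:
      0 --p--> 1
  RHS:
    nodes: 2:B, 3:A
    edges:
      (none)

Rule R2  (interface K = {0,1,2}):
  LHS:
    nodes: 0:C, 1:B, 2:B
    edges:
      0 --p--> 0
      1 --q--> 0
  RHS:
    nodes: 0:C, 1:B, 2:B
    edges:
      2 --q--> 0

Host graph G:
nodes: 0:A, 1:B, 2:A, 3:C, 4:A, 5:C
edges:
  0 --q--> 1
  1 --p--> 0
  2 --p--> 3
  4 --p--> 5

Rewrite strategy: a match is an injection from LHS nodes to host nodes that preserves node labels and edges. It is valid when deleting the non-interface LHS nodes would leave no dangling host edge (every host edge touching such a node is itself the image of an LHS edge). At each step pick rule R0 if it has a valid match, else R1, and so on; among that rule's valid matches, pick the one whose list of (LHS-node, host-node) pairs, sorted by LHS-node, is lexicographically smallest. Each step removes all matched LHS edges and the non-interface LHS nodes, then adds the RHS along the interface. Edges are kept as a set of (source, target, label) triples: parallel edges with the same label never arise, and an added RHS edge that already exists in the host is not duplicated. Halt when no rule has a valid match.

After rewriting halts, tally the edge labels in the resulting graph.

Answer: p:1 q:1

Derivation:
[0] host  ⇒  6 nodes, 4 edges  {0-q->1 1-p->0 2-p->3 4-p->5}
[1] R1 @ {0↦2, 1↦3, 2↦1, 3↦0}  ⇒  4 nodes, 3 edges  {0-q->1 1-p->0 4-p->5}
[2] R1 @ {0↦4, 1↦5, 2↦1, 3↦0}  ⇒  2 nodes, 2 edges  {0-q->1 1-p->0}
normal form: no rule applies after step 2
NF edges: [(0, 1, 'q'), (1, 0, 'p')]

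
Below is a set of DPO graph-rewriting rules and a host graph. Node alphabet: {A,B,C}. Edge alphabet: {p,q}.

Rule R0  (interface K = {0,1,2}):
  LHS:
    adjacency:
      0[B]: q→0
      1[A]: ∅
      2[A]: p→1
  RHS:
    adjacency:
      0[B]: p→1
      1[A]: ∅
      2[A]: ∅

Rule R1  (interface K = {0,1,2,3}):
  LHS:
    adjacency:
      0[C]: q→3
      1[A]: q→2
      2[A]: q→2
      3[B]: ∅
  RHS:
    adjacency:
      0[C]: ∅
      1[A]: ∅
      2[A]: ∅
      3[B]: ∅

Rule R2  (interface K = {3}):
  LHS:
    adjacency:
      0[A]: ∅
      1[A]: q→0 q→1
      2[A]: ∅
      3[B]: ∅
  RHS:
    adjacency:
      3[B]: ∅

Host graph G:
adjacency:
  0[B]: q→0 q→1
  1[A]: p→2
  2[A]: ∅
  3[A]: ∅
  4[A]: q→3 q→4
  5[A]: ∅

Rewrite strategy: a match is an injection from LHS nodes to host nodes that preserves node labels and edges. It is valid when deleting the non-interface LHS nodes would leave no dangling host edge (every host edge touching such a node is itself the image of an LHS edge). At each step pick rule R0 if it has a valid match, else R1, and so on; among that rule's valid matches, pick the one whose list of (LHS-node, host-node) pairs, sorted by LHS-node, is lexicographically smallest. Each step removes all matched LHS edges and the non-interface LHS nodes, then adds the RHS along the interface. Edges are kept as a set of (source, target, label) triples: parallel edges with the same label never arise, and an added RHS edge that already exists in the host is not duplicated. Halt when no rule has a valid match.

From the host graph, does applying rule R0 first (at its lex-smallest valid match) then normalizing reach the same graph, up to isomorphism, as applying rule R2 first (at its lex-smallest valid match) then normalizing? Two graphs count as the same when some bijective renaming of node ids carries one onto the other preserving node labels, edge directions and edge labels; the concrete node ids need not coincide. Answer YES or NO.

Answer: YES

Steps:
branch R0-first: apply at {0↦0, 1↦2, 2↦1} → |E|=4, then 1 more step(s) → NF |V|=3 |E|=2 V={0:B, 1:A, 2:A} E=0-q->1 0-p->2
branch R2-first: apply at {0↦3, 1↦4, 2↦5, 3↦0} → |E|=3, then 1 more step(s) → NF |V|=3 |E|=2 V={0:B, 1:A, 2:A} E=0-q->1 0-p->2
graphs isomorphic (equal up to label-preserving node renaming)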